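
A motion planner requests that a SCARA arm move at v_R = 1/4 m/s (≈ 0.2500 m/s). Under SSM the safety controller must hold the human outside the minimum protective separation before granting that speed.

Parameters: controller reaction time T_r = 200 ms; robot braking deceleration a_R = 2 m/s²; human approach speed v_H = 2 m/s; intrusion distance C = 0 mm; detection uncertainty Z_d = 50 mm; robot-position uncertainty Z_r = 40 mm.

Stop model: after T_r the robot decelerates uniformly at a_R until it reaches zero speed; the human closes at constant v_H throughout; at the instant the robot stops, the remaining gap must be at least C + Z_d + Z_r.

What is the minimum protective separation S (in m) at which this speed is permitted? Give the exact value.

S_min = 1289/1600 m = 0.8056 m

braking lasts T_s = (1/4)/2 = 0.1250 s
robot covers v_R·T_r = 0.2500·0.2000 = 0.0500 m before braking
robot under decel: 0.2500²/(2·2.0000) = 0.0156 m
person approaches 2.0000·(0.2000+0.1250) = 0.6500 m
margins: 0.0000+0.0500+0.0400 = 0.0900 m
S_min ≈ 0.0500+0.0156+0.6500+0.0900  ⇒  S_min = 1289/1600 m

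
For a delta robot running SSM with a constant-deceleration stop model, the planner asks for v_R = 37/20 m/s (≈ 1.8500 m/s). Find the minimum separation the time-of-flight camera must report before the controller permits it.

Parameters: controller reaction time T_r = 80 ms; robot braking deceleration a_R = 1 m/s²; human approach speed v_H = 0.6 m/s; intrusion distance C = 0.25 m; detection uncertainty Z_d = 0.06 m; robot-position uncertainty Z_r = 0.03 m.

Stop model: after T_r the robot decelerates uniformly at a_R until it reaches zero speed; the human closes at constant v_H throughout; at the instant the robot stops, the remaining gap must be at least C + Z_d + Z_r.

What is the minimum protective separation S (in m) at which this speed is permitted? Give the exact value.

braking lasts T_s = (37/20)/1 = 1.8500 s
reaction-phase robot travel = 1.8500·0.0800 = 0.1480 m
robot covers 1.8500·1.8500 − ½·1.0000·1.8500² = 1.7112 m while stopping
human closes 0.6000·1.9300 = 1.1580 m
residual clearance needed = 0.2500+0.0600+0.0300 = 0.3400 m
S_min ≈ 0.1480+1.7112+1.1580+0.3400  ⇒  S_min = 13429/4000 m

S_min = 13429/4000 m = 3.3573 m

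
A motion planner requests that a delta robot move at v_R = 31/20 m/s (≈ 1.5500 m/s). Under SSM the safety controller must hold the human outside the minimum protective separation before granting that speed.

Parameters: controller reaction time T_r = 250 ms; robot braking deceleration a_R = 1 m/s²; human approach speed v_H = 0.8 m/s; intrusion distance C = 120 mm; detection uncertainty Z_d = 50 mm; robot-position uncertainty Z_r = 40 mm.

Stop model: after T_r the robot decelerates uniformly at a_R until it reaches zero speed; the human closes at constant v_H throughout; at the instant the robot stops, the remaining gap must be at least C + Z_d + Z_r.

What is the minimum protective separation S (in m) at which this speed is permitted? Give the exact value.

braking lasts T_s = (31/20)/1 = 1.5500 s
robot covers v_R·T_r = 1.5500·0.2500 = 0.3875 m before braking
braking distance = 1.5500²/(2·1.0000) = 1.2012 m
human over T_r+T_s: 0.8000·(0.2500+1.5500) = 1.4400 m
residual clearance needed = 0.1200+0.0500+0.0400 = 0.2100 m
S_min ≈ 0.3875+1.2012+1.4400+0.2100  ⇒  S_min = 2591/800 m

S_min = 2591/800 m = 3.2388 m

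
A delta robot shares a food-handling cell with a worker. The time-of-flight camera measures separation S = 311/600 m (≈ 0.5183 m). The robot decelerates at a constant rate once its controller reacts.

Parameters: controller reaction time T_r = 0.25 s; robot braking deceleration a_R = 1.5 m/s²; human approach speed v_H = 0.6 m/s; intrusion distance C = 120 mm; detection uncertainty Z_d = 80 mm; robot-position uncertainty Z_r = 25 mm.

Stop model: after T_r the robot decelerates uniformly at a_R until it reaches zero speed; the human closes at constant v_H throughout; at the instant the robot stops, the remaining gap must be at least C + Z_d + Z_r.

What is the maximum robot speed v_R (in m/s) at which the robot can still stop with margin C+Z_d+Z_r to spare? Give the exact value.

at the boundary: (1/3)·v² + (13/20)·v + (-43/300) = 0
  disc = (13/20)² − 4·(1/3)·(-43/300) = 2209/3600 ; √disc = 47/60
  v_R = (−(13/20) + 47/60) / (2·(1/3)) = 1/5 m/s
check:
stop time T_s = (1/5)/(3/2) = 0.1333 s
reaction-phase robot travel = 0.2000·0.2500 = 0.0500 m
braking distance = 0.2000²/(2·1.5000) = 0.0133 m
human over T_r+T_s: 0.6000·(0.2500+0.1333) = 0.2300 m
residual clearance needed = 0.1200+0.0800+0.0250 = 0.2250 m
sum ≈ 0.0500+0.0133+0.2300+0.2250 ≈ 0.5183 m = S ✓

v_R_max = 1/5 m/s = 0.2000 m/s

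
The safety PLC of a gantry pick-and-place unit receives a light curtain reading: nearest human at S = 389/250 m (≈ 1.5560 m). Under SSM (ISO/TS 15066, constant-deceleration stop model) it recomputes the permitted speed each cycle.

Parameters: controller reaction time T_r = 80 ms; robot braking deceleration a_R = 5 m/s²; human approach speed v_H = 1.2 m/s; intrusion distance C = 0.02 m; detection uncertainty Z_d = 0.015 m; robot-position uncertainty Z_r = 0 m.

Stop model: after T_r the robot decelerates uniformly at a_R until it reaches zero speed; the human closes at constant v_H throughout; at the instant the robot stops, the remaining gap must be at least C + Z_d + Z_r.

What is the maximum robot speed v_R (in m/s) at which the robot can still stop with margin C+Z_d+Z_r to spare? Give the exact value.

v_R_max = 5/2 m/s = 2.5000 m/s

quadratic (1/10)·v² + (8/25)·v + (-57/40) = 0
  disc = (8/25)² − 4·(1/10)·(-57/40) = 1681/2500 ; √disc = 41/50
  v_R = (−(8/25) + 41/50) / (2·(1/10)) = 5/2 m/s
check:
stop time T_s = (5/2)/5 = 0.5000 s
robot covers v_R·T_r = 2.5000·0.0800 = 0.2000 m before braking
robot under decel: 2.5000²/(2·5.0000) = 0.6250 m
person approaches 1.2000·(0.0800+0.5000) = 0.6960 m
residual clearance needed = 0.0200+0.0150+0.0000 = 0.0350 m
sum ≈ 0.2000+0.6250+0.6960+0.0350 ≈ 1.5560 m = S ✓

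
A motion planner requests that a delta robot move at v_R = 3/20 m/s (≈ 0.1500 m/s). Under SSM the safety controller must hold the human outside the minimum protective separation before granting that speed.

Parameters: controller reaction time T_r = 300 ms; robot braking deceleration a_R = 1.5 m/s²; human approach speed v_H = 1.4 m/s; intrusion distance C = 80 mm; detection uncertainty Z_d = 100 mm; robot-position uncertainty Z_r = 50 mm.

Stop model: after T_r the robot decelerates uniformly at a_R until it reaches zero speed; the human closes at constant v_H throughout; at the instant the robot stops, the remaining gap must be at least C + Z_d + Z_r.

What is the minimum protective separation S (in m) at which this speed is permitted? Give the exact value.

braking lasts T_s = (3/20)/(3/2) = 0.1000 s
robot covers v_R·T_r = 0.1500·0.3000 = 0.0450 m before braking
braking distance = 0.1500²/(2·1.5000) = 0.0075 m
human closes 1.4000·0.4000 = 0.5600 m
C+Z_d+Z_r = 0.0800+0.1000+0.0500 = 0.2300 m
S_min ≈ 0.0450+0.0075+0.5600+0.2300  ⇒  S_min = 337/400 m

S_min = 337/400 m = 0.8425 m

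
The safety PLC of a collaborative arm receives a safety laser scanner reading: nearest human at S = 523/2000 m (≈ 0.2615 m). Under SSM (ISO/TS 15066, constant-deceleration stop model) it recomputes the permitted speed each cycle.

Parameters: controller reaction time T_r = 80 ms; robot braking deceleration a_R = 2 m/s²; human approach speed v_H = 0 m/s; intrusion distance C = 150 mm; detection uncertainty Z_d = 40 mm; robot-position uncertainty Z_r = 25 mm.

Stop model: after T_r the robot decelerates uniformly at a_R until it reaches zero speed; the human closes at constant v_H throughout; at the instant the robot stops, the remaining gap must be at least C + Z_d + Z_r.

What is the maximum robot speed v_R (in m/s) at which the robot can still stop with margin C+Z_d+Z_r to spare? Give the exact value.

collect terms ⇒ (1/4)·v_R² + (2/25)·v_R + (-93/2000) = 0
  disc = (2/25)² − 4·(1/4)·(-93/2000) = 529/10000 ; √disc = 23/100
  v_R = (−(2/25) + 23/100) / (2·(1/4)) = 3/10 m/s
check:
T_s = v_R/a_R = (3/10)/2 = 0.1500 s
reaction-phase robot travel = 0.3000·0.0800 = 0.0240 m
robot under decel: 0.3000²/(2·2.0000) = 0.0225 m
person approaches 0.0000·(0.0800+0.1500) = 0.0000 m
C+Z_d+Z_r = 0.1500+0.0400+0.0250 = 0.2150 m
sum ≈ 0.0240+0.0225+0.0000+0.2150 ≈ 0.2615 m = S ✓

v_R_max = 3/10 m/s = 0.3000 m/s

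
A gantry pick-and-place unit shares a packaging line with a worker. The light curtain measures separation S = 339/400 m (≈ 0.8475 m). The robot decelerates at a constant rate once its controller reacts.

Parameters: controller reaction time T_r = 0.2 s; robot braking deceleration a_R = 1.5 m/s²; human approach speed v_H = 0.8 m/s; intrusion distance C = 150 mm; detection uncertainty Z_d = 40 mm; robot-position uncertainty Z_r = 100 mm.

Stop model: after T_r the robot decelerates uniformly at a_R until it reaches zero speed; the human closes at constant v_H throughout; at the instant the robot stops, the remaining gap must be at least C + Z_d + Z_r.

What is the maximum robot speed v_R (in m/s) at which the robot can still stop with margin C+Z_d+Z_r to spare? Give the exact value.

v_R_max = 9/20 m/s = 0.4500 m/s

collect terms ⇒ (1/3)·v_R² + (11/15)·v_R + (-159/400) = 0
  disc = (11/15)² − 4·(1/3)·(-159/400) = 961/900 ; √disc = 31/30
  v_R = (−(11/15) + 31/30) / (2·(1/3)) = 9/20 m/s
check:
T_s = v_R/a_R = (9/20)/(3/2) = 0.3000 s
reaction-phase robot travel = 0.4500·0.2000 = 0.0900 m
braking distance = 0.4500²/(2·1.5000) = 0.0675 m
human closes 0.8000·0.5000 = 0.4000 m
residual clearance needed = 0.1500+0.0400+0.1000 = 0.2900 m
sum ≈ 0.0900+0.0675+0.4000+0.2900 ≈ 0.8475 m = S ✓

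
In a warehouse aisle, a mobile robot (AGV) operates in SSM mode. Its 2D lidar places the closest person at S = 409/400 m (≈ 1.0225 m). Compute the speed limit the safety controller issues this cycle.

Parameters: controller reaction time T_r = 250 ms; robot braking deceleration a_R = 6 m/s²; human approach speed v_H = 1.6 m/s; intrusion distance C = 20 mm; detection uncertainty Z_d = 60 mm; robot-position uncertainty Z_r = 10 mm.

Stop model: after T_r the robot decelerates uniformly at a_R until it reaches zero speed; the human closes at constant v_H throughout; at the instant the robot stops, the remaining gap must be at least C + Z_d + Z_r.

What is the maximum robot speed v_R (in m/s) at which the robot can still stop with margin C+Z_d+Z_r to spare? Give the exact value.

v_R_max = 9/10 m/s = 0.9000 m/s

collect terms ⇒ (1/12)·v_R² + (31/60)·v_R + (-213/400) = 0
  disc = (31/60)² − 4·(1/12)·(-213/400) = 4/9 ; √disc = 2/3
  v_R = (−(31/60) + 2/3) / (2·(1/12)) = 9/10 m/s
check:
stop time T_s = (9/10)/6 = 0.1500 s
robot in T_r: 0.9000·0.2500 = 0.2250 m
robot under decel: 0.9000²/(2·6.0000) = 0.0675 m
person approaches 1.6000·(0.2500+0.1500) = 0.6400 m
C+Z_d+Z_r = 0.0200+0.0600+0.0100 = 0.0900 m
sum ≈ 0.2250+0.0675+0.6400+0.0900 ≈ 1.0225 m = S ✓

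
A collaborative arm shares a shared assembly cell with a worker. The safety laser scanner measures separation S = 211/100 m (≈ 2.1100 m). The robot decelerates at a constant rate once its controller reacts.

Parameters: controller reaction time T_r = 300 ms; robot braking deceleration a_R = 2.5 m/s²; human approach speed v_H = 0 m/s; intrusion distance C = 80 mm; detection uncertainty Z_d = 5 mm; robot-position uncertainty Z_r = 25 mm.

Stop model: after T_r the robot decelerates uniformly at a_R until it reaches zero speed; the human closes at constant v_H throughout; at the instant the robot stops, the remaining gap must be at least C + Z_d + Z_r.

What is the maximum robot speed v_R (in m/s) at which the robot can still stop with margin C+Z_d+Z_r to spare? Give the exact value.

v_R_max = 5/2 m/s = 2.5000 m/s

at the boundary: (1/5)·v² + (3/10)·v + (-2) = 0
  disc = (3/10)² − 4·(1/5)·(-2) = 169/100 ; √disc = 13/10
  v_R = (−(3/10) + 13/10) / (2·(1/5)) = 5/2 m/s
check:
T_s = v_R/a_R = (5/2)/(5/2) = 1.0000 s
robot covers v_R·T_r = 2.5000·0.3000 = 0.7500 m before braking
robot covers 2.5000·1.0000 − ½·2.5000·1.0000² = 1.2500 m while stopping
person approaches 0.0000·(0.3000+1.0000) = 0.0000 m
margins: 0.0800+0.0050+0.0250 = 0.1100 m
sum ≈ 0.7500+1.2500+0.0000+0.1100 ≈ 2.1100 m = S ✓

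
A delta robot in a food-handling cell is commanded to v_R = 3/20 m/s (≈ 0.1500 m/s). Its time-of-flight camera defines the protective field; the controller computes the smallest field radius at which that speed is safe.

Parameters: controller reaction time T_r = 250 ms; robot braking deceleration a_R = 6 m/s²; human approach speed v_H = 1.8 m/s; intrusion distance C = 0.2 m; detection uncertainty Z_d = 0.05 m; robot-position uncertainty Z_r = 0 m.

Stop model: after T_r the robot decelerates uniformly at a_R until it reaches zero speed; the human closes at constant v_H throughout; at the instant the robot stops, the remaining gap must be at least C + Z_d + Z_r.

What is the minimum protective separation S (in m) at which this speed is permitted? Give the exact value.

S_min = 251/320 m = 0.7844 m

braking lasts T_s = (3/20)/6 = 0.0250 s
robot in T_r: 0.1500·0.2500 = 0.0375 m
robot covers 0.1500·0.0250 − ½·6.0000·0.0250² = 0.0019 m while stopping
human closes 1.8000·0.2750 = 0.4950 m
margins: 0.2000+0.0500+0.0000 = 0.2500 m
S_min ≈ 0.0375+0.0019+0.4950+0.2500  ⇒  S_min = 251/320 m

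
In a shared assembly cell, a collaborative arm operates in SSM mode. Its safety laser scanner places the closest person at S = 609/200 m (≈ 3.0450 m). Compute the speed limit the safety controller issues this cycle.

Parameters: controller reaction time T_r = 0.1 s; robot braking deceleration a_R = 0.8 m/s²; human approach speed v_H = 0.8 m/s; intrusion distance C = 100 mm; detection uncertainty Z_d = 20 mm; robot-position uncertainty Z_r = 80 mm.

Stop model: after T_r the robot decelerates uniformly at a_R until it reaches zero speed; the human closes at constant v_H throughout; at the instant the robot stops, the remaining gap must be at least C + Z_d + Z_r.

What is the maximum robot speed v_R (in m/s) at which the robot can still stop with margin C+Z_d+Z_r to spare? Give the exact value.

v_R_max = 7/5 m/s = 1.4000 m/s

quadratic (5/8)·v² + (11/10)·v + (-553/200) = 0
  disc = (11/10)² − 4·(5/8)·(-553/200) = 3249/400 ; √disc = 57/20
  v_R = (−(11/10) + 57/20) / (2·(5/8)) = 7/5 m/s
check:
stop time T_s = (7/5)/(4/5) = 1.7500 s
robot covers v_R·T_r = 1.4000·0.1000 = 0.1400 m before braking
robot under decel: 1.4000²/(2·0.8000) = 1.2250 m
human closes 0.8000·1.8500 = 1.4800 m
margins: 0.1000+0.0200+0.0800 = 0.2000 m
sum ≈ 0.1400+1.2250+1.4800+0.2000 ≈ 3.0450 m = S ✓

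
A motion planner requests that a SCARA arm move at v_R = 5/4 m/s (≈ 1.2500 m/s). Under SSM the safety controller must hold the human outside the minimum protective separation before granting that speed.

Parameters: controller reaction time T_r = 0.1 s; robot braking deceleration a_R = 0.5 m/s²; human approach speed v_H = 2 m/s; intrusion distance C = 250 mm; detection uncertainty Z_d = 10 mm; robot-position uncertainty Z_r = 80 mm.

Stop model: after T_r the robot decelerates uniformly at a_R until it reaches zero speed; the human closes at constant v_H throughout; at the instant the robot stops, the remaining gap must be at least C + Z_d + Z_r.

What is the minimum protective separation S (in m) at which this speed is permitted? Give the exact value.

stop time T_s = (5/4)/(1/2) = 2.5000 s
reaction-phase robot travel = 1.2500·0.1000 = 0.1250 m
braking distance = 1.2500²/(2·0.5000) = 1.5625 m
human over T_r+T_s: 2.0000·(0.1000+2.5000) = 5.2000 m
residual clearance needed = 0.2500+0.0100+0.0800 = 0.3400 m
S_min ≈ 0.1250+1.5625+5.2000+0.3400  ⇒  S_min = 2891/400 m

S_min = 2891/400 m = 7.2275 m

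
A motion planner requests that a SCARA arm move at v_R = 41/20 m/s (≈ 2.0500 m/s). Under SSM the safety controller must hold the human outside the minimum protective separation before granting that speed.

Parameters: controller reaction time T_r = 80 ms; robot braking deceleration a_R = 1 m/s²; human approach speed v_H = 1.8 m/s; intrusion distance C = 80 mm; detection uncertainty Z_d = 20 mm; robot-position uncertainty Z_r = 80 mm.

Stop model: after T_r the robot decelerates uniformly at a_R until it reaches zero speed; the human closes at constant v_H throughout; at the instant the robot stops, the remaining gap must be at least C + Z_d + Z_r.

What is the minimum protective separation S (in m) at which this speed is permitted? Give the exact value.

S_min = 25117/4000 m = 6.2793 m

stop time T_s = (41/20)/1 = 2.0500 s
reaction-phase robot travel = 2.0500·0.0800 = 0.1640 m
robot under decel: 2.0500²/(2·1.0000) = 2.1012 m
person approaches 1.8000·(0.0800+2.0500) = 3.8340 m
C+Z_d+Z_r = 0.0800+0.0200+0.0800 = 0.1800 m
S_min ≈ 0.1640+2.1012+3.8340+0.1800  ⇒  S_min = 25117/4000 m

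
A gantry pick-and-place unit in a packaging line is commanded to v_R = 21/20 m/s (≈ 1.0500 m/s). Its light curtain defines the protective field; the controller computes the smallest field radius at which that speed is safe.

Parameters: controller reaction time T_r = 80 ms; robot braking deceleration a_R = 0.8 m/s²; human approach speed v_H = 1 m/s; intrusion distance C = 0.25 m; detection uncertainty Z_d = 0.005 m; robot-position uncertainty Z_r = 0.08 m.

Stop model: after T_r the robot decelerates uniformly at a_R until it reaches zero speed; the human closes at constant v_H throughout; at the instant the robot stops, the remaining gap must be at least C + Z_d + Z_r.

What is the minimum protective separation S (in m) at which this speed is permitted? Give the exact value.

T_s = v_R/a_R = (21/20)/(4/5) = 1.3125 s
reaction-phase robot travel = 1.0500·0.0800 = 0.0840 m
braking distance = 1.0500²/(2·0.8000) = 0.6891 m
human over T_r+T_s: 1.0000·(0.0800+1.3125) = 1.3925 m
C+Z_d+Z_r = 0.2500+0.0050+0.0800 = 0.3350 m
S_min ≈ 0.0840+0.6891+1.3925+0.3350  ⇒  S_min = 40009/16000 m

S_min = 40009/16000 m = 2.5006 m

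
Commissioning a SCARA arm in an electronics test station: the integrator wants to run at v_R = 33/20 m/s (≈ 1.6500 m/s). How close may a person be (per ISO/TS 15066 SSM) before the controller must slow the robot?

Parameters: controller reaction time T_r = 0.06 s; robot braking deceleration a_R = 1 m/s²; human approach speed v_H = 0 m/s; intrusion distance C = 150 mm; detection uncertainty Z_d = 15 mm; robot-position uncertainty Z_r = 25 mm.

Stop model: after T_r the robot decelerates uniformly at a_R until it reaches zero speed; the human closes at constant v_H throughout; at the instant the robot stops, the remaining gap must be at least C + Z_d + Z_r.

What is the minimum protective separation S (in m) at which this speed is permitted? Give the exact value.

stop time T_s = (33/20)/1 = 1.6500 s
reaction-phase robot travel = 1.6500·0.0600 = 0.0990 m
braking distance = 1.6500²/(2·1.0000) = 1.3613 m
human closes 0.0000·1.7100 = 0.0000 m
C+Z_d+Z_r = 0.1500+0.0150+0.0250 = 0.1900 m
S_min ≈ 0.0990+1.3613+0.0000+0.1900  ⇒  S_min = 6601/4000 m

S_min = 6601/4000 m = 1.6502 m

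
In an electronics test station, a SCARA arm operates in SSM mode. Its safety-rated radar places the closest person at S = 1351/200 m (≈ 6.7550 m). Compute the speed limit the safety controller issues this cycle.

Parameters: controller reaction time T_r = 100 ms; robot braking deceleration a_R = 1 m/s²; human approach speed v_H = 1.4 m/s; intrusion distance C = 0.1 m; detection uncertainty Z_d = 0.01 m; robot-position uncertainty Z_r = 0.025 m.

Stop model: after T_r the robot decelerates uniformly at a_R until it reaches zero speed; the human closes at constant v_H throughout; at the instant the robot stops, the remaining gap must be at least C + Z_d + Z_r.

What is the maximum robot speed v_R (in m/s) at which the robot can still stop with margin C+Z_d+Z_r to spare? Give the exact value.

at the boundary: (1/2)·v² + (3/2)·v + (-162/25) = 0
  disc = (3/2)² − 4·(1/2)·(-162/25) = 1521/100 ; √disc = 39/10
  v_R = (−(3/2) + 39/10) / (2·(1/2)) = 12/5 m/s
check:
stop time T_s = (12/5)/1 = 2.4000 s
robot in T_r: 2.4000·0.1000 = 0.2400 m
braking distance = 2.4000²/(2·1.0000) = 2.8800 m
human closes 1.4000·2.5000 = 3.5000 m
C+Z_d+Z_r = 0.1000+0.0100+0.0250 = 0.1350 m
sum ≈ 0.2400+2.8800+3.5000+0.1350 ≈ 6.7550 m = S ✓

v_R_max = 12/5 m/s = 2.4000 m/s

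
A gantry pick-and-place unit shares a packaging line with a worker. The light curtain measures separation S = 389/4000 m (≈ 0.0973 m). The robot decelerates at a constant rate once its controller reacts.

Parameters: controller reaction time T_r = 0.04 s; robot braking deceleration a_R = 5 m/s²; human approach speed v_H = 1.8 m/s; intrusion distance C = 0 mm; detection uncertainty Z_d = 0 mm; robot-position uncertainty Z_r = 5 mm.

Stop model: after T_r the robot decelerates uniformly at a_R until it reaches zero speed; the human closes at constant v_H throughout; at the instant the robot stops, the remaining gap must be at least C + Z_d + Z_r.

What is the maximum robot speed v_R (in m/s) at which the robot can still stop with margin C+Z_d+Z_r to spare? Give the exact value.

at the boundary: (1/10)·v² + (2/5)·v + (-81/4000) = 0
  disc = (2/5)² − 4·(1/10)·(-81/4000) = 1681/10000 ; √disc = 41/100
  v_R = (−(2/5) + 41/100) / (2·(1/10)) = 1/20 m/s
check:
braking lasts T_s = (1/20)/5 = 0.0100 s
reaction-phase robot travel = 0.0500·0.0400 = 0.0020 m
robot under decel: 0.0500²/(2·5.0000) = 0.0003 m
human over T_r+T_s: 1.8000·(0.0400+0.0100) = 0.0900 m
C+Z_d+Z_r = 0.0000+0.0000+0.0050 = 0.0050 m
sum ≈ 0.0020+0.0003+0.0900+0.0050 ≈ 0.0973 m = S ✓

v_R_max = 1/20 m/s = 0.0500 m/s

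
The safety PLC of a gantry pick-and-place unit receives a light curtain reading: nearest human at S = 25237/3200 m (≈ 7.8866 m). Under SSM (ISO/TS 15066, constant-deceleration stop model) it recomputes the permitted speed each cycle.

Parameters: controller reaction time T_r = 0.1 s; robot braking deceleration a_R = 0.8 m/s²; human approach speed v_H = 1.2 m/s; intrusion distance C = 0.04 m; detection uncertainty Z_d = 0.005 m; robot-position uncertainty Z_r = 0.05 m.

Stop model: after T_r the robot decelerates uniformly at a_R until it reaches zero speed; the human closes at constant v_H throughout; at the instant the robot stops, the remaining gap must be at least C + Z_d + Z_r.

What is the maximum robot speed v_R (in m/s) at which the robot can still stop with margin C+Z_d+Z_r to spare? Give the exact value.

at the boundary: (5/8)·v² + (8/5)·v + (-24549/3200) = 0
  disc = (8/5)² − 4·(5/8)·(-24549/3200) = 139129/6400 ; √disc = 373/80
  v_R = (−(8/5) + 373/80) / (2·(5/8)) = 49/20 m/s
check:
T_s = v_R/a_R = (49/20)/(4/5) = 3.0625 s
robot covers v_R·T_r = 2.4500·0.1000 = 0.2450 m before braking
braking distance = 2.4500²/(2·0.8000) = 3.7516 m
person approaches 1.2000·(0.1000+3.0625) = 3.7950 m
margins: 0.0400+0.0050+0.0500 = 0.0950 m
sum ≈ 0.2450+3.7516+3.7950+0.0950 ≈ 7.8866 m = S ✓

v_R_max = 49/20 m/s = 2.4500 m/s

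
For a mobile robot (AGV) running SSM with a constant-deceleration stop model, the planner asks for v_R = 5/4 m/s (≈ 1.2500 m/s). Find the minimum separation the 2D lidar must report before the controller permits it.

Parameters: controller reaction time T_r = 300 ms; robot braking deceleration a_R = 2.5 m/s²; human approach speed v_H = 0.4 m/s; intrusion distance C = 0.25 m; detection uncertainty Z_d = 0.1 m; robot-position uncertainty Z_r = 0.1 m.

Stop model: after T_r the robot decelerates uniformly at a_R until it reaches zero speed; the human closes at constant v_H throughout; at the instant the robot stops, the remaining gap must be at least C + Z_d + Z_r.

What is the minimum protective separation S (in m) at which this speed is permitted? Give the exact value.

braking lasts T_s = (5/4)/(5/2) = 0.5000 s
robot covers v_R·T_r = 1.2500·0.3000 = 0.3750 m before braking
braking distance = 1.2500²/(2·2.5000) = 0.3125 m
human closes 0.4000·0.8000 = 0.3200 m
C+Z_d+Z_r = 0.2500+0.1000+0.1000 = 0.4500 m
S_min ≈ 0.3750+0.3125+0.3200+0.4500  ⇒  S_min = 583/400 m

S_min = 583/400 m = 1.4575 m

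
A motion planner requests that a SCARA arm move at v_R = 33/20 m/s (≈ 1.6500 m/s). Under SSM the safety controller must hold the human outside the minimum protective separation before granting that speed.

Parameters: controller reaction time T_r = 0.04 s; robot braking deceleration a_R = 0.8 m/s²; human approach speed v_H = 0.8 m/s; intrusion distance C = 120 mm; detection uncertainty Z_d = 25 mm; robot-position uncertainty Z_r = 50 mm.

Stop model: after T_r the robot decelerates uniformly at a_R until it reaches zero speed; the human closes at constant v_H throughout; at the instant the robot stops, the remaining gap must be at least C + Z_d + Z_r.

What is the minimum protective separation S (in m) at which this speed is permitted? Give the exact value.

T_s = v_R/a_R = (33/20)/(4/5) = 2.0625 s
reaction-phase robot travel = 1.6500·0.0400 = 0.0660 m
braking distance = 1.6500²/(2·0.8000) = 1.7016 m
person approaches 0.8000·(0.0400+2.0625) = 1.6820 m
residual clearance needed = 0.1200+0.0250+0.0500 = 0.1950 m
S_min ≈ 0.0660+1.7016+1.6820+0.1950  ⇒  S_min = 58313/16000 m

S_min = 58313/16000 m = 3.6446 m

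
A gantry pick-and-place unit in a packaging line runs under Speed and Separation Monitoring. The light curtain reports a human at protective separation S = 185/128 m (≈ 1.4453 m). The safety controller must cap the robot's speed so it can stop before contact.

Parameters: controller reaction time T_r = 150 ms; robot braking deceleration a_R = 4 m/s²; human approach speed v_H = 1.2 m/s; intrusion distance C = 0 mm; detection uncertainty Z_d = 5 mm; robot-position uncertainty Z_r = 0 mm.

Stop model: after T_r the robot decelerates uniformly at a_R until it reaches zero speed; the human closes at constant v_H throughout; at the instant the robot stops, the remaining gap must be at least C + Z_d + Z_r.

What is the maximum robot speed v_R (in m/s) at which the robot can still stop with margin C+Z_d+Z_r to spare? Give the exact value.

collect terms ⇒ (1/8)·v_R² + (9/20)·v_R + (-4033/3200) = 0
  disc = (9/20)² − 4·(1/8)·(-4033/3200) = 5329/6400 ; √disc = 73/80
  v_R = (−(9/20) + 73/80) / (2·(1/8)) = 37/20 m/s
check:
braking lasts T_s = (37/20)/4 = 0.4625 s
reaction-phase robot travel = 1.8500·0.1500 = 0.2775 m
robot under decel: 1.8500²/(2·4.0000) = 0.4278 m
person approaches 1.2000·(0.1500+0.4625) = 0.7350 m
residual clearance needed = 0.0000+0.0050+0.0000 = 0.0050 m
sum ≈ 0.2775+0.4278+0.7350+0.0050 ≈ 1.4453 m = S ✓

v_R_max = 37/20 m/s = 1.8500 m/s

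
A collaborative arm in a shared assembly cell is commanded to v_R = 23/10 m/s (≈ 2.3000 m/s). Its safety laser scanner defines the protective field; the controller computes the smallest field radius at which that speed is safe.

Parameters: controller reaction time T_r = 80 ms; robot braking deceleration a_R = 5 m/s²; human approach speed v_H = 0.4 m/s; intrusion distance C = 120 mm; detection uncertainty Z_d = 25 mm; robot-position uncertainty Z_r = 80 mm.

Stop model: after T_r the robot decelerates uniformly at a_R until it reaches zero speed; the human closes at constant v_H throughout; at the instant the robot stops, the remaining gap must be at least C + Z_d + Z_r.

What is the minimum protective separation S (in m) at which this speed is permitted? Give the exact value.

T_s = v_R/a_R = (23/10)/5 = 0.4600 s
robot in T_r: 2.3000·0.0800 = 0.1840 m
robot covers 2.3000·0.4600 − ½·5.0000·0.4600² = 0.5290 m while stopping
person approaches 0.4000·(0.0800+0.4600) = 0.2160 m
C+Z_d+Z_r = 0.1200+0.0250+0.0800 = 0.2250 m
S_min ≈ 0.1840+0.5290+0.2160+0.2250  ⇒  S_min = 577/500 m

S_min = 577/500 m = 1.1540 m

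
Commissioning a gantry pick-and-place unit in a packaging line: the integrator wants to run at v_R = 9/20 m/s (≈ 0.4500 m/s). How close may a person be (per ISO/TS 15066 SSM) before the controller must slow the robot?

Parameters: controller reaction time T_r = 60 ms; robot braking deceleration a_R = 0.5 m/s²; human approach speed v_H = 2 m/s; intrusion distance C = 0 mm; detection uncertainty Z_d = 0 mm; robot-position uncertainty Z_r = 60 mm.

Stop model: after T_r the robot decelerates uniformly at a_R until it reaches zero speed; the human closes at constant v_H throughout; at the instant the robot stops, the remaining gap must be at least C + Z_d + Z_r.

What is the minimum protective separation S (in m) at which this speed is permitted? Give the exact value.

S_min = 4419/2000 m = 2.2095 m

stop time T_s = (9/20)/(1/2) = 0.9000 s
robot in T_r: 0.4500·0.0600 = 0.0270 m
braking distance = 0.4500²/(2·0.5000) = 0.2025 m
human closes 2.0000·0.9600 = 1.9200 m
C+Z_d+Z_r = 0.0000+0.0000+0.0600 = 0.0600 m
S_min ≈ 0.0270+0.2025+1.9200+0.0600  ⇒  S_min = 4419/2000 m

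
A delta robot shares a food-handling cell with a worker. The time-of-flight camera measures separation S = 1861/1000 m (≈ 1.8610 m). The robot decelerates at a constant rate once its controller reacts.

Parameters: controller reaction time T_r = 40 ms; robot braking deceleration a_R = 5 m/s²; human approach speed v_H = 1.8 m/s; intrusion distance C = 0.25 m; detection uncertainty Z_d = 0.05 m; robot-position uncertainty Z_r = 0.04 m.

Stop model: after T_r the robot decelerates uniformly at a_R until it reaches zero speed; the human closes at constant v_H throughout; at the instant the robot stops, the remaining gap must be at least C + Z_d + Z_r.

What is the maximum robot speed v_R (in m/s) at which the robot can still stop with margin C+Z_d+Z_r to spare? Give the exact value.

v_R_max = 23/10 m/s = 2.3000 m/s

at the boundary: (1/10)·v² + (2/5)·v + (-1449/1000) = 0
  disc = (2/5)² − 4·(1/10)·(-1449/1000) = 1849/2500 ; √disc = 43/50
  v_R = (−(2/5) + 43/50) / (2·(1/10)) = 23/10 m/s
check:
braking lasts T_s = (23/10)/5 = 0.4600 s
robot in T_r: 2.3000·0.0400 = 0.0920 m
robot covers 2.3000·0.4600 − ½·5.0000·0.4600² = 0.5290 m while stopping
human over T_r+T_s: 1.8000·(0.0400+0.4600) = 0.9000 m
margins: 0.2500+0.0500+0.0400 = 0.3400 m
sum ≈ 0.0920+0.5290+0.9000+0.3400 ≈ 1.8610 m = S ✓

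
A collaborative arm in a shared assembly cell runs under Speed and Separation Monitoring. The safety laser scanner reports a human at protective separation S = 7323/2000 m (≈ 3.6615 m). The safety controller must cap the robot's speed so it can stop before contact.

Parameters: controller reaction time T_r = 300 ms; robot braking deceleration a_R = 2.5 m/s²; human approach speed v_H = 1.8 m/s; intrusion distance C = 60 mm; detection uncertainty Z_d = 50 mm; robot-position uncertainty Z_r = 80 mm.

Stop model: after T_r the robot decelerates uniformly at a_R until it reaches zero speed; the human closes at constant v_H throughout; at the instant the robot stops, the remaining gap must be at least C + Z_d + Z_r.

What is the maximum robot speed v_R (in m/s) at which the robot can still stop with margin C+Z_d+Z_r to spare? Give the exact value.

v_R_max = 41/20 m/s = 2.0500 m/s

collect terms ⇒ (1/5)·v_R² + (51/50)·v_R + (-5863/2000) = 0
  disc = (51/50)² − 4·(1/5)·(-5863/2000) = 2116/625 ; √disc = 46/25
  v_R = (−(51/50) + 46/25) / (2·(1/5)) = 41/20 m/s
check:
braking lasts T_s = (41/20)/(5/2) = 0.8200 s
robot covers v_R·T_r = 2.0500·0.3000 = 0.6150 m before braking
robot covers 2.0500·0.8200 − ½·2.5000·0.8200² = 0.8405 m while stopping
person approaches 1.8000·(0.3000+0.8200) = 2.0160 m
margins: 0.0600+0.0500+0.0800 = 0.1900 m
sum ≈ 0.6150+0.8405+2.0160+0.1900 ≈ 3.6615 m = S ✓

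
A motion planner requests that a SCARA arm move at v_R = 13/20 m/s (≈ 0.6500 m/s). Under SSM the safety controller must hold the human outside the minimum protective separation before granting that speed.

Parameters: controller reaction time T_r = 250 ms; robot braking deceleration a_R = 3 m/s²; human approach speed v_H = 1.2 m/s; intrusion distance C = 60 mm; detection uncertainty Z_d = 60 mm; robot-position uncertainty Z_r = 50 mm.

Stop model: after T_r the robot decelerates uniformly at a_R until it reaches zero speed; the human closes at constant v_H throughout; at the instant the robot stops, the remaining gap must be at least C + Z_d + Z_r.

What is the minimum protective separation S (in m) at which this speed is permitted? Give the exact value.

T_s = v_R/a_R = (13/20)/3 = 0.2167 s
reaction-phase robot travel = 0.6500·0.2500 = 0.1625 m
braking distance = 0.6500²/(2·3.0000) = 0.0704 m
human over T_r+T_s: 1.2000·(0.2500+0.2167) = 0.5600 m
margins: 0.0600+0.0600+0.0500 = 0.1700 m
S_min ≈ 0.1625+0.0704+0.5600+0.1700  ⇒  S_min = 2311/2400 m

S_min = 2311/2400 m = 0.9629 m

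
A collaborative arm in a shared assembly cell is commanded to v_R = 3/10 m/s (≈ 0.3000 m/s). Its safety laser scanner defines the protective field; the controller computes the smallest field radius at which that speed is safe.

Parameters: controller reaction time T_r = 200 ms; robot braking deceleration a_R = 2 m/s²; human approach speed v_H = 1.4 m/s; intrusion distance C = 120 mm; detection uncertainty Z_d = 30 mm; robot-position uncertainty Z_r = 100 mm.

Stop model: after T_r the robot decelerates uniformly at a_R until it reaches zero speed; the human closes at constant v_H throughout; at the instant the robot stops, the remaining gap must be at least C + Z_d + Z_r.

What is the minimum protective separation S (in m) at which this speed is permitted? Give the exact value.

stop time T_s = (3/10)/2 = 0.1500 s
robot covers v_R·T_r = 0.3000·0.2000 = 0.0600 m before braking
braking distance = 0.3000²/(2·2.0000) = 0.0225 m
human over T_r+T_s: 1.4000·(0.2000+0.1500) = 0.4900 m
residual clearance needed = 0.1200+0.0300+0.1000 = 0.2500 m
S_min ≈ 0.0600+0.0225+0.4900+0.2500  ⇒  S_min = 329/400 m

S_min = 329/400 m = 0.8225 m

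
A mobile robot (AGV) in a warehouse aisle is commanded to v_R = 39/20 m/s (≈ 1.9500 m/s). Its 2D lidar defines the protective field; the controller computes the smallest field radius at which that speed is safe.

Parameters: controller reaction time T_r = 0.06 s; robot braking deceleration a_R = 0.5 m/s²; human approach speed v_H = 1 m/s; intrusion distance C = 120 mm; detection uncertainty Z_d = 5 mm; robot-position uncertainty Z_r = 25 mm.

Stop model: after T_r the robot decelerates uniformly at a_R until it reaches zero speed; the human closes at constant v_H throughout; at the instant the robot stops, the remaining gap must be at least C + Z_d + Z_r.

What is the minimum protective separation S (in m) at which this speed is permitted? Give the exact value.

T_s = v_R/a_R = (39/20)/(1/2) = 3.9000 s
robot covers v_R·T_r = 1.9500·0.0600 = 0.1170 m before braking
braking distance = 1.9500²/(2·0.5000) = 3.8025 m
person approaches 1.0000·(0.0600+3.9000) = 3.9600 m
residual clearance needed = 0.1200+0.0050+0.0250 = 0.1500 m
S_min ≈ 0.1170+3.8025+3.9600+0.1500  ⇒  S_min = 16059/2000 m

S_min = 16059/2000 m = 8.0295 m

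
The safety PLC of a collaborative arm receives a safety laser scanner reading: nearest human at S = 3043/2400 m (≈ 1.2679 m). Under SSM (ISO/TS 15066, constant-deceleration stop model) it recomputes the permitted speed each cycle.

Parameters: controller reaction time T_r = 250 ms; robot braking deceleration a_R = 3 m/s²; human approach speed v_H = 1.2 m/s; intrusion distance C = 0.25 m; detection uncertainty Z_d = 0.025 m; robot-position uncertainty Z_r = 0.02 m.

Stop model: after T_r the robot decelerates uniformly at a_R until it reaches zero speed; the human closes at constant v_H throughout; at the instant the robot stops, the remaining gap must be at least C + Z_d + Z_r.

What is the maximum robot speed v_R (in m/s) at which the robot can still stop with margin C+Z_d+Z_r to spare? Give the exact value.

quadratic (1/6)·v² + (13/20)·v + (-323/480) = 0
  disc = (13/20)² − 4·(1/6)·(-323/480) = 196/225 ; √disc = 14/15
  v_R = (−(13/20) + 14/15) / (2·(1/6)) = 17/20 m/s
check:
T_s = v_R/a_R = (17/20)/3 = 0.2833 s
robot in T_r: 0.8500·0.2500 = 0.2125 m
robot under decel: 0.8500²/(2·3.0000) = 0.1204 m
human over T_r+T_s: 1.2000·(0.2500+0.2833) = 0.6400 m
C+Z_d+Z_r = 0.2500+0.0250+0.0200 = 0.2950 m
sum ≈ 0.2125+0.1204+0.6400+0.2950 ≈ 1.2679 m = S ✓

v_R_max = 17/20 m/s = 0.8500 m/s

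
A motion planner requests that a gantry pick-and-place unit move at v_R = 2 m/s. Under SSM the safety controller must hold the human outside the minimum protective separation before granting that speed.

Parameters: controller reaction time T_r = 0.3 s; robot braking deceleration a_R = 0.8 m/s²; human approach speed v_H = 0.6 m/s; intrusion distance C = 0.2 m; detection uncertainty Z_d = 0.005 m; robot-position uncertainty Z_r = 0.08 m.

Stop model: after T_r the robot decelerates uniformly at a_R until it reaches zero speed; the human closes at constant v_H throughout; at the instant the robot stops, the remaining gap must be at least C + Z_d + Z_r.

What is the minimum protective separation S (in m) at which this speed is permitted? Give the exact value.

S_min = 1013/200 m = 5.0650 m

stop time T_s = 2/(4/5) = 2.5000 s
robot in T_r: 2.0000·0.3000 = 0.6000 m
robot under decel: 2.0000²/(2·0.8000) = 2.5000 m
person approaches 0.6000·(0.3000+2.5000) = 1.6800 m
margins: 0.2000+0.0050+0.0800 = 0.2850 m
S_min ≈ 0.6000+2.5000+1.6800+0.2850  ⇒  S_min = 1013/200 m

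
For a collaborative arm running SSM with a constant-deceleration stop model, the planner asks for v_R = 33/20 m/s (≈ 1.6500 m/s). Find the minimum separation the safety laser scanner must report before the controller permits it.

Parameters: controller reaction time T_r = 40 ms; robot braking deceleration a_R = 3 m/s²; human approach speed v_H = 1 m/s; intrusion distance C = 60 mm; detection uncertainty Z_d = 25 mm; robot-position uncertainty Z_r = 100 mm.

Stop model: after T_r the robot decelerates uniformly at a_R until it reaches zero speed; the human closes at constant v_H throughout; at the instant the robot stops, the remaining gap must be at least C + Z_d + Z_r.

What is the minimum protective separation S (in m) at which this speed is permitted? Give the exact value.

S_min = 5179/4000 m = 1.2948 m

braking lasts T_s = (33/20)/3 = 0.5500 s
robot covers v_R·T_r = 1.6500·0.0400 = 0.0660 m before braking
robot under decel: 1.6500²/(2·3.0000) = 0.4537 m
human closes 1.0000·0.5900 = 0.5900 m
residual clearance needed = 0.0600+0.0250+0.1000 = 0.1850 m
S_min ≈ 0.0660+0.4537+0.5900+0.1850  ⇒  S_min = 5179/4000 m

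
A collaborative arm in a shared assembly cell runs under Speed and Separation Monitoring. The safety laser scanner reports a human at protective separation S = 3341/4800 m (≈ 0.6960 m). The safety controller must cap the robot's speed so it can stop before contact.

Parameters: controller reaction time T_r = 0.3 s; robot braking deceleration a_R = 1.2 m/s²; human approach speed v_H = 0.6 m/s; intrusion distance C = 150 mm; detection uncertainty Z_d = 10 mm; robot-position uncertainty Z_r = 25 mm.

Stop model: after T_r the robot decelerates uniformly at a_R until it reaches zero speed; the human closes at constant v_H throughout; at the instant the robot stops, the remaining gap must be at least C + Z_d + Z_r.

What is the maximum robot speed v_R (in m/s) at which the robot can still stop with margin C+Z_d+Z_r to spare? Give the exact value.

quadratic (5/12)·v² + (4/5)·v + (-1589/4800) = 0
  disc = (4/5)² − 4·(5/12)·(-1589/4800) = 17161/14400 ; √disc = 131/120
  v_R = (−(4/5) + 131/120) / (2·(5/12)) = 7/20 m/s
check:
stop time T_s = (7/20)/(6/5) = 0.2917 s
robot in T_r: 0.3500·0.3000 = 0.1050 m
braking distance = 0.3500²/(2·1.2000) = 0.0510 m
human over T_r+T_s: 0.6000·(0.3000+0.2917) = 0.3550 m
residual clearance needed = 0.1500+0.0100+0.0250 = 0.1850 m
sum ≈ 0.1050+0.0510+0.3550+0.1850 ≈ 0.6960 m = S ✓

v_R_max = 7/20 m/s = 0.3500 m/s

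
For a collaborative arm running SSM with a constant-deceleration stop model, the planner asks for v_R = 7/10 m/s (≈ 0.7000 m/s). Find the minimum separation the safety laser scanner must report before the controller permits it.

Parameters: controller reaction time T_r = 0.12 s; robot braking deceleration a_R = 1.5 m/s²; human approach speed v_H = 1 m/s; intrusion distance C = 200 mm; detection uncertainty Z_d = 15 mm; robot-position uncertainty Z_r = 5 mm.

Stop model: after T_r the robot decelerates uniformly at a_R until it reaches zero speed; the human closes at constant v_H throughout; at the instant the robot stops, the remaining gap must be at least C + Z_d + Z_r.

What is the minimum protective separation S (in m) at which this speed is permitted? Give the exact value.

stop time T_s = (7/10)/(3/2) = 0.4667 s
robot in T_r: 0.7000·0.1200 = 0.0840 m
robot covers 0.7000·0.4667 − ½·1.5000·0.4667² = 0.1633 m while stopping
human over T_r+T_s: 1.0000·(0.1200+0.4667) = 0.5867 m
C+Z_d+Z_r = 0.2000+0.0150+0.0050 = 0.2200 m
S_min ≈ 0.0840+0.1633+0.5867+0.2200  ⇒  S_min = 527/500 m

S_min = 527/500 m = 1.0540 m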